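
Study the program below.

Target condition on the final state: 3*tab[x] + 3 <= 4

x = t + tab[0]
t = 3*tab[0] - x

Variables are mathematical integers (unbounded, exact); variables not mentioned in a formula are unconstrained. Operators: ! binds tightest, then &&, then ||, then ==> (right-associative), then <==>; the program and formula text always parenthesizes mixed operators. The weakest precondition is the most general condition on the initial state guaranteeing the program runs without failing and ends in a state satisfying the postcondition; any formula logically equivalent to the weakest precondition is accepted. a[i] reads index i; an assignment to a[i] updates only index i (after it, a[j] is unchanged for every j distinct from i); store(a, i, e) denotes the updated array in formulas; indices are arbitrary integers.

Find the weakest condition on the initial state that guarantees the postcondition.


Working backward. After the program, the postcondition 3*tab[x] + 3 <= 4 must hold; in canonical form it is 3*tab[x] <= 1.
Before t := 3*tab[0] - x: 3*tab[x] <= 1
Before x := t + tab[0]: 3*tab[tab[0] + t] <= 1
Answer: WP = 3*tab[tab[0] + t] <= 1


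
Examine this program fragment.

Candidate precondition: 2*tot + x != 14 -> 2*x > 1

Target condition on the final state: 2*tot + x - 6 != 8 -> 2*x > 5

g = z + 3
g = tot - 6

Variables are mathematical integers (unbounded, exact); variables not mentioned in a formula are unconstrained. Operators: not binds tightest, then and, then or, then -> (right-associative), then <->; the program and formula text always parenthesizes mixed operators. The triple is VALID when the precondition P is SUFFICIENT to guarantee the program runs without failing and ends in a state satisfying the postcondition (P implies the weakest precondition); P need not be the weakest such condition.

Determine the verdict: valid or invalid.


Working backward. After the program, the postcondition 2*tot + x - 6 != 8 -> 2*x > 5 must hold; in canonical form it is 2*tot + x != 14 -> 2*x > 5.
Before g := tot - 6: 2*tot + x != 14 -> 2*x > 5
Before g := z + 3: 2*tot + x != 14 -> 2*x > 5
The weakest precondition is 2*tot + x != 14 -> 2*x > 5.
Check whether 2*tot + x != 14 -> 2*x > 1 implies it.
Countermodel: at the initial state tot = 7, x = 1, the precondition holds but the weakest precondition fails.
Answer: invalid


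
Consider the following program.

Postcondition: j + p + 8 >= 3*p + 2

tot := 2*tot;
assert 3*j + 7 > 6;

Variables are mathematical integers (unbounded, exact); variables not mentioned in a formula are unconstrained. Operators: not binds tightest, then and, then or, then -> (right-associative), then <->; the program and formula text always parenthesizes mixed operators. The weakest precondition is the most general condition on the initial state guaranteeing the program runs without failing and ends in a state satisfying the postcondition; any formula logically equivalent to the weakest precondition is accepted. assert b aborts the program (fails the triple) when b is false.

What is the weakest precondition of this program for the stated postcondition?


Working backward. After the program, the postcondition j + p + 8 >= 3*p + 2 must hold; in canonical form it is j >= 2*p - 6.
Before assert 3*j + 7 > 6: 3*j > -1 and j >= 2*p - 6
Before tot := 2*tot: 3*j > -1 and j >= 2*p - 6
Answer: WP = 3*j > -1 and j >= 2*p - 6


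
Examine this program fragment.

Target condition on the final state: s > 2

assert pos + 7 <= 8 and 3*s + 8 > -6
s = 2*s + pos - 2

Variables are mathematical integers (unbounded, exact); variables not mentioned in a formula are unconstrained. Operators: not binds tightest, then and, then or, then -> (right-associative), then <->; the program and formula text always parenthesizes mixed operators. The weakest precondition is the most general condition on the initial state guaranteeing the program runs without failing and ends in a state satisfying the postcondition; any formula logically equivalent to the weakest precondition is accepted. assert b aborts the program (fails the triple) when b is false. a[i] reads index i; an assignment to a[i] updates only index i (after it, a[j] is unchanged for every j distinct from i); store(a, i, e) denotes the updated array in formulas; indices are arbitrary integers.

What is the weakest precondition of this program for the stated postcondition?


Working backward. After the program, s > 2 must hold.
Before s := 2*s + pos - 2: pos + 2*s > 4
Before assert pos + 7 <= 8 and 3*s + 8 > -6: pos <= 1 and 3*s > -14 and pos + 2*s > 4
Answer: WP = pos <= 1 and 3*s > -14 and pos + 2*s > 4


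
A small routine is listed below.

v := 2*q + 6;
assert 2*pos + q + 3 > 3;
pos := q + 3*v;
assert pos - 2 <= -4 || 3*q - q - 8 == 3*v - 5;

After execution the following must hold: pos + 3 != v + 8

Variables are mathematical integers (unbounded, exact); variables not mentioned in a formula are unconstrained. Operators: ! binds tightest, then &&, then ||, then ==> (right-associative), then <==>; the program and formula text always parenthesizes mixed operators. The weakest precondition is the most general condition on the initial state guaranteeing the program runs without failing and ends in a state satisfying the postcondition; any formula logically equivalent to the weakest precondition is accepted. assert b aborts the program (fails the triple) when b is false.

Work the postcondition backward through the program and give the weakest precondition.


Working backward. After the program, the postcondition pos + 3 != v + 8 must hold; in canonical form it is pos != v + 5.
Before assert pos - 2 <= -4 || 3*q - q - 8 == 3*v - 5: (pos <= -2 || 2*q == 3*v + 3) && pos != v + 5
Before pos := q + 3*v: (q + 3*v <= -2 || 2*q == 3*v + 3) && q + 2*v != 5
Before assert 2*pos + q + 3 > 3: 2*pos + q > 0 && (q + 3*v <= -2 || 2*q == 3*v + 3) && q + 2*v != 5
Before v := 2*q + 6: 2*pos + q > 0 && (7*q <= -20 || 4*q == -21) && 5*q != -7
Answer: WP = 2*pos + q > 0 && (7*q <= -20 || 4*q == -21) && 5*q != -7


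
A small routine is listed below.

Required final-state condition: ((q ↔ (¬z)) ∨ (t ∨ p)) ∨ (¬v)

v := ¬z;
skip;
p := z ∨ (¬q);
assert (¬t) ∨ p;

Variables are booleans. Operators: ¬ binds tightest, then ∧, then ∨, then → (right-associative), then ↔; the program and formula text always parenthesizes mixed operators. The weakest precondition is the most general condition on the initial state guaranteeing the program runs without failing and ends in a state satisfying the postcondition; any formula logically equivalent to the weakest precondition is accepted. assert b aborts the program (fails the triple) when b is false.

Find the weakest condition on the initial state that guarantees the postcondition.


Working backward. After the program, the postcondition ((q ↔ (¬z)) ∨ (t ∨ p)) ∨ (¬v) must hold; in canonical form it is (q ↔ (¬z)) ∨ t ∨ p ∨ (¬v).
Before assert (¬t) ∨ p: ((¬t) ∨ p) ∧ ((q ↔ (¬z)) ∨ t ∨ p ∨ (¬v))
Before p := z ∨ (¬q): ((¬t) ∨ z ∨ (¬q)) ∧ ((q ↔ (¬z)) ∨ t ∨ z ∨ (¬q) ∨ (¬v))
Before skip: ((¬t) ∨ z ∨ (¬q)) ∧ ((q ↔ (¬z)) ∨ t ∨ z ∨ (¬q) ∨ (¬v))
Before v := ¬z: ((¬t) ∨ z ∨ (¬q)) ∧ ((q ↔ (¬z)) ∨ t ∨ z ∨ (¬q))
Answer: WP = ((¬t) ∨ z ∨ (¬q)) ∧ ((q ↔ (¬z)) ∨ t ∨ z ∨ (¬q))


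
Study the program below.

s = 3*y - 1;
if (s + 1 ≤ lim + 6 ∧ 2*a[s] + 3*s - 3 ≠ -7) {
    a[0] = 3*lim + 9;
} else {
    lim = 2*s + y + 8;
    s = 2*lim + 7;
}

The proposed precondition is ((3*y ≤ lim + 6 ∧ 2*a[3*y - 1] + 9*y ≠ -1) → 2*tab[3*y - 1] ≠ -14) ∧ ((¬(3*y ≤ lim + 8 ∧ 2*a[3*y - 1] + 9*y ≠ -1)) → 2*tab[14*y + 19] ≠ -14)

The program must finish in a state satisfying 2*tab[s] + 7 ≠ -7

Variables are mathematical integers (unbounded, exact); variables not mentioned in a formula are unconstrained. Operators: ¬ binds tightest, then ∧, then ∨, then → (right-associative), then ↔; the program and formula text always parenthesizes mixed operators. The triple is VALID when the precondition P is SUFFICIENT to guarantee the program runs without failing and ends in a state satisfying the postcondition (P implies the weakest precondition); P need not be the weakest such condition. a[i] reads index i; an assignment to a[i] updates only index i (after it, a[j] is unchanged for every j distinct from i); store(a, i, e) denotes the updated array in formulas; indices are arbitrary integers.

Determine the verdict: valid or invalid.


Working backward. After the program, the postcondition 2*tab[s] + 7 ≠ -7 must hold; in canonical form it is 2*tab[s] ≠ -14.
Then branch requires 2*tab[s] ≠ -14; else branch requires 2*tab[4*s + 2*y + 23] ≠ -14.
Before the if: ((s ≤ lim + 5 ∧ 2*a[s] + 3*s ≠ -4) → 2*tab[s] ≠ -14) ∧ ((¬(s ≤ lim + 5 ∧ 2*a[s] + 3*s ≠ -4)) → 2*tab[4*s + 2*y + 23] ≠ -14)
Before s := 3*y - 1: ((3*y ≤ lim + 6 ∧ 2*a[3*y - 1] + 9*y ≠ -1) → 2*tab[3*y - 1] ≠ -14) ∧ ((¬(3*y ≤ lim + 6 ∧ 2*a[3*y - 1] + 9*y ≠ -1)) → 2*tab[14*y + 19] ≠ -14)
The weakest precondition is ((3*y ≤ lim + 6 ∧ 2*a[3*y - 1] + 9*y ≠ -1) → 2*tab[3*y - 1] ≠ -14) ∧ ((¬(3*y ≤ lim + 6 ∧ 2*a[3*y - 1] + 9*y ≠ -1)) → 2*tab[14*y + 19] ≠ -14).
Check whether ((3*y ≤ lim + 6 ∧ 2*a[3*y - 1] + 9*y ≠ -1) → 2*tab[3*y - 1] ≠ -14) ∧ ((¬(3*y ≤ lim + 8 ∧ 2*a[3*y - 1] + 9*y ≠ -1)) → 2*tab[14*y + 19] ≠ -14) implies it.
Countermodel: at the initial state a = {[-1] = 0, [19] = 0, elsewhere 0}, lim = -7, tab = {[-1] = -7, [19] = -7, elsewhere -7}, y = 0, the precondition holds but the weakest precondition fails.
Answer: invalid


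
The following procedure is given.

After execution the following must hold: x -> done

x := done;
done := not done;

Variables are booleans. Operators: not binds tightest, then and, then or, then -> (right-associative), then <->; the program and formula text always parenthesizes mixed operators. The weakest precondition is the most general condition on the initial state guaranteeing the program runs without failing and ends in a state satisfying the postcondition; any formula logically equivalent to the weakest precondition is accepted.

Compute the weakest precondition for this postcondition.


Working backward. After the program, x -> done must hold.
Before done := not done: x -> (not done)
Before x := done: done -> (not done)
Answer: WP = done -> (not done)


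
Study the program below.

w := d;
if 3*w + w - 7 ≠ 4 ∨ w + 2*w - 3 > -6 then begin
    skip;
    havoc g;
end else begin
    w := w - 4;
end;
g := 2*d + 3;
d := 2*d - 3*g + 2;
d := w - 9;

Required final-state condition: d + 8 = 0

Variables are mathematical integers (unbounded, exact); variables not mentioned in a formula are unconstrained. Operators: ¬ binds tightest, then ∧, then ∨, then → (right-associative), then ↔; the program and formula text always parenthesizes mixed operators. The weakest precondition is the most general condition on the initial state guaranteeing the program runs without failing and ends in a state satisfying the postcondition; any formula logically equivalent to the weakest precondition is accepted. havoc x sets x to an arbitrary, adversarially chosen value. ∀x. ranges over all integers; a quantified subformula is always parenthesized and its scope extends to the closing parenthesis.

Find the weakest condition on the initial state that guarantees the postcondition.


Working backward. After the program, the postcondition d + 8 = 0 must hold; in canonical form it is d = -8.
Before d := w - 9: w = 1
Before d := 2*d - 3*g + 2: w = 1
Before g := 2*d + 3: w = 1
Then branch requires w = 1; else branch requires w = 5.
Before the if: ((4*w ≠ 11 ∨ 3*w > -3) → w = 1) ∧ ((¬(4*w ≠ 11 ∨ 3*w > -3)) → w = 5)
Before w := d: ((4*d ≠ 11 ∨ 3*d > -3) → d = 1) ∧ ((¬(4*d ≠ 11 ∨ 3*d > -3)) → d = 5)
Answer: WP = ((4*d ≠ 11 ∨ 3*d > -3) → d = 1) ∧ ((¬(4*d ≠ 11 ∨ 3*d > -3)) → d = 5)


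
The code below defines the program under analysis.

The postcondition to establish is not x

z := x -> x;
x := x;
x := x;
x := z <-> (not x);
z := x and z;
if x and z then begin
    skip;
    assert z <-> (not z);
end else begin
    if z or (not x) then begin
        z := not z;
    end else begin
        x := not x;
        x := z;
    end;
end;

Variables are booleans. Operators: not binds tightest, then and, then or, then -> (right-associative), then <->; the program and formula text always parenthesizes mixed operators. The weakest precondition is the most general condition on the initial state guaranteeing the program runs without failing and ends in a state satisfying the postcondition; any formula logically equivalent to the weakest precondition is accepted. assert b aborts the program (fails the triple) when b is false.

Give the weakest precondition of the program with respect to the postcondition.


Working backward. After the program, not x must hold.
Then branch requires (z <-> (not z)) and (not x); else branch requires ((z or (not x)) -> (not x)) and ((not (z or (not x))) -> (not z)).
Before the if: ((x and z) -> ((z <-> (not z)) and (not x))) and ((not (x and z)) -> (((z or (not x)) -> (not x)) and ((not (z or (not x))) -> (not z))))
Before z := x and z: ((x and z) -> (((x and z) <-> (not (x and z))) and (not x))) and ((not (x and z)) -> ((((x and z) or (not x)) -> (not x)) and ((not ((x and z) or (not x))) -> (not (x and z)))))
Before x := z <-> (not x): (((z <-> (not x)) and z) -> ((((z <-> (not x)) and z) <-> (not ((z <-> (not x)) and z))) and (not (z <-> (not x))))) and ((not ((z <-> (not x)) and z)) -> (((((z <-> (not x)) and z) or (not (z <-> (not x)))) -> (not (z <-> (not x)))) and ((not (((z <-> (not x)) and z) or (not (z <-> (not x))))) -> (not ((z <-> (not x)) and z)))))
Before x := x: (((z <-> (not x)) and z) -> ((((z <-> (not x)) and z) <-> (not ((z <-> (not x)) and z))) and (not (z <-> (not x))))) and ((not ((z <-> (not x)) and z)) -> (((((z <-> (not x)) and z) or (not (z <-> (not x)))) -> (not (z <-> (not x)))) and ((not (((z <-> (not x)) and z) or (not (z <-> (not x))))) -> (not ((z <-> (not x)) and z)))))
Before x := x: (((z <-> (not x)) and z) -> ((((z <-> (not x)) and z) <-> (not ((z <-> (not x)) and z))) and (not (z <-> (not x))))) and ((not ((z <-> (not x)) and z)) -> (((((z <-> (not x)) and z) or (not (z <-> (not x)))) -> (not (z <-> (not x)))) and ((not (((z <-> (not x)) and z) or (not (z <-> (not x))))) -> (not ((z <-> (not x)) and z)))))
Before z := x -> x: (not x) -> (((not x) <-> x) and x)
Answer: WP = (not x) -> (((not x) <-> x) and x)


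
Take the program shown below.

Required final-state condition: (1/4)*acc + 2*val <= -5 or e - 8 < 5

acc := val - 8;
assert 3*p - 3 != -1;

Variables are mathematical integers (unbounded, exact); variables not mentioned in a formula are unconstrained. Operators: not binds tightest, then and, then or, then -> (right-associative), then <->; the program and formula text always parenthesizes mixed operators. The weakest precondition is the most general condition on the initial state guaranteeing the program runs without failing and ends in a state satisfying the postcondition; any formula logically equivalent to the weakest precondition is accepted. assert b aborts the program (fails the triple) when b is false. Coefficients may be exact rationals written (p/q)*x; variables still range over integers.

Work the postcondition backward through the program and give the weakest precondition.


Working backward. After the program, the postcondition (1/4)*acc + 2*val <= -5 or e - 8 < 5 must hold; in canonical form it is (1/4)*acc + 2*val <= -5 or e < 13.
Before assert 3*p - 3 != -1: 3*p != 2 and ((1/4)*acc + 2*val <= -5 or e < 13)
Before acc := val - 8: 3*p != 2 and ((9/4)*val <= -3 or e < 13)
Answer: WP = 3*p != 2 and ((9/4)*val <= -3 or e < 13)


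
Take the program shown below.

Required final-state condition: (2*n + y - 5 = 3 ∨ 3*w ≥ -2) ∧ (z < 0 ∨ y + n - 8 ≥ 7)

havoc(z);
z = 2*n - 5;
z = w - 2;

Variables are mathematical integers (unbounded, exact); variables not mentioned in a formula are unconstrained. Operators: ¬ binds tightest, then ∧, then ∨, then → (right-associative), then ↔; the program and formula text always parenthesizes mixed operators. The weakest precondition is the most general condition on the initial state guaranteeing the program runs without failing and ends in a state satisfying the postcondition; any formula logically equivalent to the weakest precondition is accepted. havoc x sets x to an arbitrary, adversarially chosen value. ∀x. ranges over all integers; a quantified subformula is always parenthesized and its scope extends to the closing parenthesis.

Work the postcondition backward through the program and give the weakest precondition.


Working backward. After the program, the postcondition (2*n + y - 5 = 3 ∨ 3*w ≥ -2) ∧ (z < 0 ∨ y + n - 8 ≥ 7) must hold; in canonical form it is (2*n + y = 8 ∨ 3*w ≥ -2) ∧ (z < 0 ∨ n + y ≥ 15).
Before z := w - 2: (2*n + y = 8 ∨ 3*w ≥ -2) ∧ (w < 2 ∨ n + y ≥ 15)
Before z := 2*n - 5: (2*n + y = 8 ∨ 3*w ≥ -2) ∧ (w < 2 ∨ n + y ≥ 15)
Before havoc z: (2*n + y = 8 ∨ 3*w ≥ -2) ∧ (w < 2 ∨ n + y ≥ 15)
Answer: WP = (2*n + y = 8 ∨ 3*w ≥ -2) ∧ (w < 2 ∨ n + y ≥ 15)


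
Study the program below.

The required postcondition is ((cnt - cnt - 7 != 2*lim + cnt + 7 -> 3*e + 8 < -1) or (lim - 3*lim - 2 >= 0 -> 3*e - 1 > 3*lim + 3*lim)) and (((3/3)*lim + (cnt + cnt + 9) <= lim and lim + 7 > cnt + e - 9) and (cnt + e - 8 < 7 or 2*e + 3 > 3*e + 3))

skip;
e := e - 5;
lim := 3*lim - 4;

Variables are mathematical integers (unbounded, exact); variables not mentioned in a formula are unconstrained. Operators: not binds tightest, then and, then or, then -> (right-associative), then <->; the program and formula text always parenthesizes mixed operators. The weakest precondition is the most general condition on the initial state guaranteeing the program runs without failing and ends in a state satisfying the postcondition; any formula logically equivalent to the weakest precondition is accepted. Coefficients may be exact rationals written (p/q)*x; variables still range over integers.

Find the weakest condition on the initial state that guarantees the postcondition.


Working backward. After the program, the postcondition ((cnt - cnt - 7 != 2*lim + cnt + 7 -> 3*e + 8 < -1) or (lim - 3*lim - 2 >= 0 -> 3*e - 1 > 3*lim + 3*lim)) and (((3/3)*lim + (cnt + cnt + 9) <= lim and lim + 7 > cnt + e - 9) and (cnt + e - 8 < 7 or 2*e + 3 > 3*e + 3)) must hold; in canonical form it is ((cnt + 2*lim != -14 -> 3*e < -9) or (2*lim <= -2 -> 3*e > 6*lim + 1)) and 2*cnt <= -9 and lim > cnt + e - 16 and (cnt + e < 15 or e < 0).
Before lim := 3*lim - 4: ((cnt + 6*lim != -6 -> 3*e < -9) or (6*lim <= 6 -> 3*e > 18*lim - 23)) and 2*cnt <= -9 and 3*lim > cnt + e - 12 and (cnt + e < 15 or e < 0)
Before e := e - 5: ((cnt + 6*lim != -6 -> 3*e < 6) or (6*lim <= 6 -> 3*e > 18*lim - 8)) and 2*cnt <= -9 and 3*lim > cnt + e - 17 and (cnt + e < 20 or e < 5)
Before skip: ((cnt + 6*lim != -6 -> 3*e < 6) or (6*lim <= 6 -> 3*e > 18*lim - 8)) and 2*cnt <= -9 and 3*lim > cnt + e - 17 and (cnt + e < 20 or e < 5)
Answer: WP = ((cnt + 6*lim != -6 -> 3*e < 6) or (6*lim <= 6 -> 3*e > 18*lim - 8)) and 2*cnt <= -9 and 3*lim > cnt + e - 17 and (cnt + e < 20 or e < 5)


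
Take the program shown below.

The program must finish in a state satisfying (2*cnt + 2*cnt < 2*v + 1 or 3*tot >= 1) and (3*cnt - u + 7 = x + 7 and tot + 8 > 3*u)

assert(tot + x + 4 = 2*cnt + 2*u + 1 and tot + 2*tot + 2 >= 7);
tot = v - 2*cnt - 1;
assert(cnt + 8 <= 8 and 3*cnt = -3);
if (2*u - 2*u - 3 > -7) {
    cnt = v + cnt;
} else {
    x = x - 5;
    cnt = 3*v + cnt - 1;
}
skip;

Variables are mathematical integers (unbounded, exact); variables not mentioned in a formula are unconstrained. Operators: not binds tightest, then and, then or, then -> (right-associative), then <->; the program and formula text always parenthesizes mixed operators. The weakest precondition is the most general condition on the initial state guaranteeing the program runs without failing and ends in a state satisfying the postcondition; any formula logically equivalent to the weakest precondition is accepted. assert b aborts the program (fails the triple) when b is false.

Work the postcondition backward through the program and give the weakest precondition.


Working backward. After the program, the postcondition (2*cnt + 2*cnt < 2*v + 1 or 3*tot >= 1) and (3*cnt - u + 7 = x + 7 and tot + 8 > 3*u) must hold; in canonical form it is (4*cnt < 2*v + 1 or 3*tot >= 1) and 3*cnt = u + x and tot > 3*u - 8.
Before skip: (4*cnt < 2*v + 1 or 3*tot >= 1) and 3*cnt = u + x and tot > 3*u - 8
Then branch requires (4*cnt + 2*v < 1 or 3*tot >= 1) and 3*cnt + 3*v = u + x and tot > 3*u - 8; else branch requires (4*cnt + 10*v < 5 or 3*tot >= 1) and 3*cnt + 9*v = u + x - 2 and tot > 3*u - 8.
Before the if: (4*cnt + 2*v < 1 or 3*tot >= 1) and 3*cnt + 3*v = u + x and tot > 3*u - 8
Before assert cnt + 8 <= 8 and 3*cnt = -3: cnt <= 0 and 3*cnt = -3 and (4*cnt + 2*v < 1 or 3*tot >= 1) and 3*cnt + 3*v = u + x and tot > 3*u - 8
Before tot := v - 2*cnt - 1: cnt <= 0 and 3*cnt = -3 and (4*cnt + 2*v < 1 or 3*v >= 6*cnt + 4) and 3*cnt + 3*v = u + x and v > 2*cnt + 3*u - 7
Before assert tot + x + 4 = 2*cnt + 2*u + 1 and tot + 2*tot + 2 >= 7: tot + x = 2*cnt + 2*u - 3 and 3*tot >= 5 and cnt <= 0 and 3*cnt = -3 and (4*cnt + 2*v < 1 or 3*v >= 6*cnt + 4) and 3*cnt + 3*v = u + x and v > 2*cnt + 3*u - 7
Answer: WP = tot + x = 2*cnt + 2*u - 3 and 3*tot >= 5 and cnt <= 0 and 3*cnt = -3 and (4*cnt + 2*v < 1 or 3*v >= 6*cnt + 4) and 3*cnt + 3*v = u + x and v > 2*cnt + 3*u - 7


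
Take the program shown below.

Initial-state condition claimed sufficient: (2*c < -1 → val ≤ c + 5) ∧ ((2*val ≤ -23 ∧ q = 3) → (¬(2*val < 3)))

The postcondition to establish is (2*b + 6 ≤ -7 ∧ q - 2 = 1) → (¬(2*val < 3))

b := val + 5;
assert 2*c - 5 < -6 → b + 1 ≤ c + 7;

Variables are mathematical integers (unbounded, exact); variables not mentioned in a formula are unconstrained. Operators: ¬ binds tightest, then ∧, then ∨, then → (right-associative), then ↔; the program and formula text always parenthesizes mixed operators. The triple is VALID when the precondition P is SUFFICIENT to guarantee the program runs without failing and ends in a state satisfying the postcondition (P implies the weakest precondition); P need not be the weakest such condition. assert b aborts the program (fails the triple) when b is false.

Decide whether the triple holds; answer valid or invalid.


Working backward. After the program, the postcondition (2*b + 6 ≤ -7 ∧ q - 2 = 1) → (¬(2*val < 3)) must hold; in canonical form it is (2*b ≤ -13 ∧ q = 3) → (¬(2*val < 3)).
Before assert 2*c - 5 < -6 → b + 1 ≤ c + 7: (2*c < -1 → b ≤ c + 6) ∧ ((2*b ≤ -13 ∧ q = 3) → (¬(2*val < 3)))
Before b := val + 5: (2*c < -1 → val ≤ c + 1) ∧ ((2*val ≤ -23 ∧ q = 3) → (¬(2*val < 3)))
The weakest precondition is (2*c < -1 → val ≤ c + 1) ∧ ((2*val ≤ -23 ∧ q = 3) → (¬(2*val < 3))).
Check whether (2*c < -1 → val ≤ c + 5) ∧ ((2*val ≤ -23 ∧ q = 3) → (¬(2*val < 3))) implies it.
Countermodel: at the initial state c = -1, q = 3, val = 1, the precondition holds but the weakest precondition fails.
Answer: invalid


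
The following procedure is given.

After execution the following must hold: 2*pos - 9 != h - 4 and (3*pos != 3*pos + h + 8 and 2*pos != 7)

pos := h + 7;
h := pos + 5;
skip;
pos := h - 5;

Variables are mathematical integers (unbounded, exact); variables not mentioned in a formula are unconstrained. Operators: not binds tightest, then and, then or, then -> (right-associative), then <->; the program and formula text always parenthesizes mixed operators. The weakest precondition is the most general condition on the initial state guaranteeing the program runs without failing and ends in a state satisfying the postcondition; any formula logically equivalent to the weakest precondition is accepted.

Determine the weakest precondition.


Working backward. After the program, the postcondition 2*pos - 9 != h - 4 and (3*pos != 3*pos + h + 8 and 2*pos != 7) must hold; in canonical form it is 2*pos != h + 5 and h != -8 and 2*pos != 7.
Before pos := h - 5: h != 15 and h != -8 and 2*h != 17
Before skip: h != 15 and h != -8 and 2*h != 17
Before h := pos + 5: pos != 10 and pos != -13 and 2*pos != 7
Before pos := h + 7: h != 3 and h != -20 and 2*h != -7
Answer: WP = h != 3 and h != -20 and 2*h != -7


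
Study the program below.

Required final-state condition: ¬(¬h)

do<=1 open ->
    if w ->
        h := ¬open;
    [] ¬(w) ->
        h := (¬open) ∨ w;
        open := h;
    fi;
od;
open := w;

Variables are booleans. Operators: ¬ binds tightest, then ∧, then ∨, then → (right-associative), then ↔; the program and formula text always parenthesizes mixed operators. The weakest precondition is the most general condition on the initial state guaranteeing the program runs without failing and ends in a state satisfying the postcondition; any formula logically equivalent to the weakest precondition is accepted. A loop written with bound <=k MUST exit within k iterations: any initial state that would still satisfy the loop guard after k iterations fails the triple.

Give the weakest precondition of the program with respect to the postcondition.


Working backward. After the program, the postcondition ¬(¬h) must hold; in canonical form it is h.
Before open := w: h
Before the loop (bound <=1), unroll the exhaustion recursion (WP_0 = exit-now case; WP_j = one more guarded iteration, up to j = 1):
  WP_0: (¬open) ∧ h
  WP_1: (open → ((w → (¬open)) ∧ w)) ∧ ((¬open) → h)
So before the loop: (open → ((w → (¬open)) ∧ w)) ∧ ((¬open) → h)
Answer: WP = (open → ((w → (¬open)) ∧ w)) ∧ ((¬open) → h)


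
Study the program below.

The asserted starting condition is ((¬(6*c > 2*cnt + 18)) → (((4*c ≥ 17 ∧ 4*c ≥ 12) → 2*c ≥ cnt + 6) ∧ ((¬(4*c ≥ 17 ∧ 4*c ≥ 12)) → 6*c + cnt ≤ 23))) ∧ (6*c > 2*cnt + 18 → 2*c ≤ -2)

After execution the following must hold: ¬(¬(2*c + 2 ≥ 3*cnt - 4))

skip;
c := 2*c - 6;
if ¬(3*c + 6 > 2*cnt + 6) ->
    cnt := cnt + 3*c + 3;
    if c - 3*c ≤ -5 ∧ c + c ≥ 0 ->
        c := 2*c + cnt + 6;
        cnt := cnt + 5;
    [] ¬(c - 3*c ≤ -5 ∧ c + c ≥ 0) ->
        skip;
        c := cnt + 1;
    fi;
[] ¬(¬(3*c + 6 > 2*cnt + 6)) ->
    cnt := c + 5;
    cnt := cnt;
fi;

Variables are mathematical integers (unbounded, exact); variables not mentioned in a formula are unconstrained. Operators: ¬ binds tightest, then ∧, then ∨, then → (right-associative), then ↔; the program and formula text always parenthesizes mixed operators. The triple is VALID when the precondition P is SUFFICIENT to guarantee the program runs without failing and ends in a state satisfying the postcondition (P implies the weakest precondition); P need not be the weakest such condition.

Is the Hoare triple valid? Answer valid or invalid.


Working backward. After the program, the postcondition ¬(¬(2*c + 2 ≥ 3*cnt - 4)) must hold; in canonical form it is 2*c ≥ 3*cnt - 6.
Then branch requires ((2*c ≥ 5 ∧ 2*c ≥ 0) → c ≥ cnt) ∧ ((¬(2*c ≥ 5 ∧ 2*c ≥ 0)) → 3*c + cnt ≤ 5); else branch requires c ≤ -9.
Before the if: ((¬(3*c > 2*cnt)) → (((2*c ≥ 5 ∧ 2*c ≥ 0) → c ≥ cnt) ∧ ((¬(2*c ≥ 5 ∧ 2*c ≥ 0)) → 3*c + cnt ≤ 5))) ∧ (3*c > 2*cnt → c ≤ -9)
Before c := 2*c - 6: ((¬(6*c > 2*cnt + 18)) → (((4*c ≥ 17 ∧ 4*c ≥ 12) → 2*c ≥ cnt + 6) ∧ ((¬(4*c ≥ 17 ∧ 4*c ≥ 12)) → 6*c + cnt ≤ 23))) ∧ (6*c > 2*cnt + 18 → 2*c ≤ -3)
Before skip: ((¬(6*c > 2*cnt + 18)) → (((4*c ≥ 17 ∧ 4*c ≥ 12) → 2*c ≥ cnt + 6) ∧ ((¬(4*c ≥ 17 ∧ 4*c ≥ 12)) → 6*c + cnt ≤ 23))) ∧ (6*c > 2*cnt + 18 → 2*c ≤ -3)
The weakest precondition is ((¬(6*c > 2*cnt + 18)) → (((4*c ≥ 17 ∧ 4*c ≥ 12) → 2*c ≥ cnt + 6) ∧ ((¬(4*c ≥ 17 ∧ 4*c ≥ 12)) → 6*c + cnt ≤ 23))) ∧ (6*c > 2*cnt + 18 → 2*c ≤ -3).
Check whether ((¬(6*c > 2*cnt + 18)) → (((4*c ≥ 17 ∧ 4*c ≥ 12) → 2*c ≥ cnt + 6) ∧ ((¬(4*c ≥ 17 ∧ 4*c ≥ 12)) → 6*c + cnt ≤ 23))) ∧ (6*c > 2*cnt + 18 → 2*c ≤ -2) implies it.
Countermodel: at the initial state c = -1, cnt = -13, the precondition holds but the weakest precondition fails.
Answer: invalid


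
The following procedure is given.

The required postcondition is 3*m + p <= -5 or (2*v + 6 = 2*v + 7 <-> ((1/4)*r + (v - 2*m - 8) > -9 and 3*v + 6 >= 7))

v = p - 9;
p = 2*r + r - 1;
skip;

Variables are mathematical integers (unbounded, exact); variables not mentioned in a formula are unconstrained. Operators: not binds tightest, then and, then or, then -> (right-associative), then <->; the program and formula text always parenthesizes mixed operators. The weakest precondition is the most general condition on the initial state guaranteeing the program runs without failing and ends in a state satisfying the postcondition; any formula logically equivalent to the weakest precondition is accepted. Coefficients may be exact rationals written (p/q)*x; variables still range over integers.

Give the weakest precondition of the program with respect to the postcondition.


Working backward. After the program, the postcondition 3*m + p <= -5 or (2*v + 6 = 2*v + 7 <-> ((1/4)*r + (v - 2*m - 8) > -9 and 3*v + 6 >= 7)) must hold; in canonical form it is 3*m + p <= -5 or (not ((1/4)*r + v > 2*m - 1 and 3*v >= 1)).
Before skip: 3*m + p <= -5 or (not ((1/4)*r + v > 2*m - 1 and 3*v >= 1))
Before p := 2*r + r - 1: 3*m + 3*r <= -4 or (not ((1/4)*r + v > 2*m - 1 and 3*v >= 1))
Before v := p - 9: 3*m + 3*r <= -4 or (not (p + (1/4)*r > 2*m + 8 and 3*p >= 28))
Answer: WP = 3*m + 3*r <= -4 or (not (p + (1/4)*r > 2*m + 8 and 3*p >= 28))


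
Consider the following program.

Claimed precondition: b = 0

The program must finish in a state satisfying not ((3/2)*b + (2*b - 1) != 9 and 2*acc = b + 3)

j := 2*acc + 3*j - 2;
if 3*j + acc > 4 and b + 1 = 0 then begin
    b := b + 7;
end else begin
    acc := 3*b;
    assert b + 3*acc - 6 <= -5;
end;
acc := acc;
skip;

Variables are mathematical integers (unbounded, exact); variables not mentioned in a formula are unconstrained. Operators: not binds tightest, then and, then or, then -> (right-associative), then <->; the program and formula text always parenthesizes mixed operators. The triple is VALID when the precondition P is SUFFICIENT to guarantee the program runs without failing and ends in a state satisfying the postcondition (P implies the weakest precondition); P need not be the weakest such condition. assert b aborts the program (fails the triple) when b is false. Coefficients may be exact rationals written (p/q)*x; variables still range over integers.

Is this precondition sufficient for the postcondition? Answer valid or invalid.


Working backward. After the program, the postcondition not ((3/2)*b + (2*b - 1) != 9 and 2*acc = b + 3) must hold; in canonical form it is not ((7/2)*b != 10 and 2*acc = b + 3).
Before skip: not ((7/2)*b != 10 and 2*acc = b + 3)
Before acc := acc: not ((7/2)*b != 10 and 2*acc = b + 3)
Then branch requires not ((7/2)*b != -29/2 and 2*acc = b + 10); else branch requires 10*b <= 1 and (not ((7/2)*b != 10 and 5*b = 3)).
Before the if: ((acc + 3*j > 4 and b = -1) -> (not ((7/2)*b != -29/2 and 2*acc = b + 10))) and ((not (acc + 3*j > 4 and b = -1)) -> (10*b <= 1 and (not ((7/2)*b != 10 and 5*b = 3))))
Before j := 2*acc + 3*j - 2: ((7*acc + 9*j > 10 and b = -1) -> (not ((7/2)*b != -29/2 and 2*acc = b + 10))) and ((not (7*acc + 9*j > 10 and b = -1)) -> (10*b <= 1 and (not ((7/2)*b != 10 and 5*b = 3))))
The weakest precondition is ((7*acc + 9*j > 10 and b = -1) -> (not ((7/2)*b != -29/2 and 2*acc = b + 10))) and ((not (7*acc + 9*j > 10 and b = -1)) -> (10*b <= 1 and (not ((7/2)*b != 10 and 5*b = 3)))).
Check whether b = 0 implies it.
Every state satisfying the precondition satisfies the weakest precondition: the implication holds.
Answer: valid


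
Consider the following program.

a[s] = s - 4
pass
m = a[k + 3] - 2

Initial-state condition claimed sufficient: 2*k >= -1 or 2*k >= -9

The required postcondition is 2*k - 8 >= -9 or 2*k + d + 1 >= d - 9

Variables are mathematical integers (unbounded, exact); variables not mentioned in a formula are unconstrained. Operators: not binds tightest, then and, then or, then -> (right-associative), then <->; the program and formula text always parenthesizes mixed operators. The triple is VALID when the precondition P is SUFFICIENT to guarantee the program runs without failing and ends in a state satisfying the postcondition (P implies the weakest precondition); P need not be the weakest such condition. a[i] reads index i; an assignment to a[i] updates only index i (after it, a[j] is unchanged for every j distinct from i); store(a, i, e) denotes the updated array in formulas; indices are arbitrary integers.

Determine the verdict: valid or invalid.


Working backward. After the program, the postcondition 2*k - 8 >= -9 or 2*k + d + 1 >= d - 9 must hold; in canonical form it is 2*k >= -1 or 2*k >= -10.
Before m := a[k + 3] - 2: 2*k >= -1 or 2*k >= -10
Before skip: 2*k >= -1 or 2*k >= -10
Before a[s] := s - 4: 2*k >= -1 or 2*k >= -10
The weakest precondition is 2*k >= -1 or 2*k >= -10.
Check whether 2*k >= -1 or 2*k >= -9 implies it.
Every state satisfying the precondition satisfies the weakest precondition: the implication holds.
Answer: valid


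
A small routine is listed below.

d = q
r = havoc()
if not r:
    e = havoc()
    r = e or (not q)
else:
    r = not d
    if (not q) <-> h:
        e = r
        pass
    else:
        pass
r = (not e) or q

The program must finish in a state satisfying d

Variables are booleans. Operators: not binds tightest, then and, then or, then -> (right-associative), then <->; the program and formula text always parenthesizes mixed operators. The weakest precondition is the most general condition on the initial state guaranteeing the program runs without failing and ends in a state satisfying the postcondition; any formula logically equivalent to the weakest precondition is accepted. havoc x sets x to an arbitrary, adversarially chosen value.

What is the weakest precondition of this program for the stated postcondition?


Working backward. After the program, d must hold.
Before r := (not e) or q: d
Then branch requires d; else branch requires (((not q) <-> h) -> d) and ((not ((not q) <-> h)) -> d).
Before the if: ((not r) -> d) and (r -> ((((not q) <-> h) -> d) and ((not ((not q) <-> h)) -> d)))
Before havoc r: (((not q) <-> h) -> d) and ((not ((not q) <-> h)) -> d) and d
Before d := q: (((not q) <-> h) -> q) and ((not ((not q) <-> h)) -> q) and q
Answer: WP = (((not q) <-> h) -> q) and ((not ((not q) <-> h)) -> q) and q


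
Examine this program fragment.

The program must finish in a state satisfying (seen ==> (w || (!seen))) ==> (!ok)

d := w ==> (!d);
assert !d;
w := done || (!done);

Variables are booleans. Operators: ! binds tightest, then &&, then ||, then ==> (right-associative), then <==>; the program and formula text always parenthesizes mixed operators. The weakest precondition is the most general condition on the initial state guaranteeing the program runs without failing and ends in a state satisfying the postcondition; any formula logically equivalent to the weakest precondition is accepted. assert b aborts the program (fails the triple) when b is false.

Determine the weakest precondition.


Working backward. After the program, (seen ==> (w || (!seen))) ==> (!ok) must hold.
Before w := done || (!done): !ok
Before assert !d: (!d) && (!ok)
Before d := w ==> (!d): (!(w ==> (!d))) && (!ok)
Answer: WP = (!(w ==> (!d))) && (!ok)


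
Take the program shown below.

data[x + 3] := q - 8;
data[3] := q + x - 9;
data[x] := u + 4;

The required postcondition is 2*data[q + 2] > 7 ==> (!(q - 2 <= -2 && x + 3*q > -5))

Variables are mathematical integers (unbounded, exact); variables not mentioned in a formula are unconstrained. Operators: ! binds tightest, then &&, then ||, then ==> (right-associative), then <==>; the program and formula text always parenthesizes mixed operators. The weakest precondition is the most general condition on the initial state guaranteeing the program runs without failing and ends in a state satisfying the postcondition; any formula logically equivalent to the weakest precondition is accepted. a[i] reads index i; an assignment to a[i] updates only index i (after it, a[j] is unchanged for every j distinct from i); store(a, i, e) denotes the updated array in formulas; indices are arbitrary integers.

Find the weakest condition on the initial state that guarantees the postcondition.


Working backward. After the program, the postcondition 2*data[q + 2] > 7 ==> (!(q - 2 <= -2 && x + 3*q > -5)) must hold; in canonical form it is 2*data[q + 2] > 7 ==> (!(q <= 0 && 3*q + x > -5)).
Before data[x] := u + 4: 2*store(data, x, u + 4)[q + 2] > 7 ==> (!(q <= 0 && 3*q + x > -5))
Before data[3] := q + x - 9: 2*store(store(data, 3, q + x - 9), x, u + 4)[q + 2] > 7 ==> (!(q <= 0 && 3*q + x > -5))
Before data[x + 3] := q - 8: 2*store(store(store(data, x + 3, q - 8), 3, q + x - 9), x, u + 4)[q + 2] > 7 ==> (!(q <= 0 && 3*q + x > -5))
Answer: WP = 2*store(store(store(data, x + 3, q - 8), 3, q + x - 9), x, u + 4)[q + 2] > 7 ==> (!(q <= 0 && 3*q + x > -5))


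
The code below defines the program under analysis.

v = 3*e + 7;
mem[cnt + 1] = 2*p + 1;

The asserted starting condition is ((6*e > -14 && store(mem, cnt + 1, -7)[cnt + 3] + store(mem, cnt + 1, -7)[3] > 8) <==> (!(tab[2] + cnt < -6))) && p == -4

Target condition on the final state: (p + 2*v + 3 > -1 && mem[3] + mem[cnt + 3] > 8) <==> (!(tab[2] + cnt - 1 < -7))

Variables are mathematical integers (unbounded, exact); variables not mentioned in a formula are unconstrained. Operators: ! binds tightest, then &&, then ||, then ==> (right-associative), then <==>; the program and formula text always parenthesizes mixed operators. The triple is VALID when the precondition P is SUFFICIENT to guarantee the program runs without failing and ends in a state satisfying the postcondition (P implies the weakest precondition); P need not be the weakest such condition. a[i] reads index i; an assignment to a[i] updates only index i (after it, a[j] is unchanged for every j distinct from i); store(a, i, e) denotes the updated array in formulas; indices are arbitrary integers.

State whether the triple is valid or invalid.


Working backward. After the program, the postcondition (p + 2*v + 3 > -1 && mem[3] + mem[cnt + 3] > 8) <==> (!(tab[2] + cnt - 1 < -7)) must hold; in canonical form it is (p + 2*v > -4 && mem[cnt + 3] + mem[3] > 8) <==> (!(tab[2] + cnt < -6)).
Before mem[cnt + 1] := 2*p + 1: (p + 2*v > -4 && store(mem, cnt + 1, 2*p + 1)[cnt + 3] + store(mem, cnt + 1, 2*p + 1)[3] > 8) <==> (!(tab[2] + cnt < -6))
Before v := 3*e + 7: (6*e + p > -18 && store(mem, cnt + 1, 2*p + 1)[cnt + 3] + store(mem, cnt + 1, 2*p + 1)[3] > 8) <==> (!(tab[2] + cnt < -6))
The weakest precondition is (6*e + p > -18 && store(mem, cnt + 1, 2*p + 1)[cnt + 3] + store(mem, cnt + 1, 2*p + 1)[3] > 8) <==> (!(tab[2] + cnt < -6)).
Check whether ((6*e > -14 && store(mem, cnt + 1, -7)[cnt + 3] + store(mem, cnt + 1, -7)[3] > 8) <==> (!(tab[2] + cnt < -6))) && p == -4 implies it.
Every state satisfying the precondition satisfies the weakest precondition: the implication holds.
Answer: valid


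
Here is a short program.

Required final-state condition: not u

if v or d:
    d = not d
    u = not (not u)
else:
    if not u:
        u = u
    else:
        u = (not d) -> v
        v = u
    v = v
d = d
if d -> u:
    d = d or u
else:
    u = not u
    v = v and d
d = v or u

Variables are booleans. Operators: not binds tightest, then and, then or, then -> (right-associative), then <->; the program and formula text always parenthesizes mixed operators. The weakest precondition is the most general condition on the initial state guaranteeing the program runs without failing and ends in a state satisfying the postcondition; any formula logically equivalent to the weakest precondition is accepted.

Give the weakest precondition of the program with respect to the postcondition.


Working backward. After the program, not u must hold.
Before d := v or u: not u
Then branch requires not u; else branch requires u.
Before the if: ((d -> u) -> (not u)) and ((not (d -> u)) -> u)
Before d := d: ((d -> u) -> (not u)) and ((not (d -> u)) -> u)
Then branch requires (((not d) -> u) -> (not u)) and ((not ((not d) -> u)) -> u); else branch requires ((not u) -> (((d -> u) -> (not u)) and ((not (d -> u)) -> u))) and (u -> (((d -> ((not d) -> v)) -> (not ((not d) -> v))) and ((not (d -> ((not d) -> v))) -> ((not d) -> v)))).
Before the if: ((v or d) -> ((((not d) -> u) -> (not u)) and ((not ((not d) -> u)) -> u))) and ((not (v or d)) -> (((not u) -> (((d -> u) -> (not u)) and ((not (d -> u)) -> u))) and (u -> (((d -> ((not d) -> v)) -> (not ((not d) -> v))) and ((not (d -> ((not d) -> v))) -> ((not d) -> v))))))
Answer: WP = ((v or d) -> ((((not d) -> u) -> (not u)) and ((not ((not d) -> u)) -> u))) and ((not (v or d)) -> (((not u) -> (((d -> u) -> (not u)) and ((not (d -> u)) -> u))) and (u -> (((d -> ((not d) -> v)) -> (not ((not d) -> v))) and ((not (d -> ((not d) -> v))) -> ((not d) -> v))))))
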